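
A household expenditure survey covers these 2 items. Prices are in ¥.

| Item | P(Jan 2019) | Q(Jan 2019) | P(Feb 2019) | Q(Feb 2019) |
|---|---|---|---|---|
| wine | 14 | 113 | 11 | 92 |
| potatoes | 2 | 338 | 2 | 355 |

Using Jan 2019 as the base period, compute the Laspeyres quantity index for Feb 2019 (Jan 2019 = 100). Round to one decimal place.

Laspeyres quantity index uses base-period prices as weights.
ΣP(Jan 2019)·Q(Feb 2019) = 14×92 + 2×355 = 1288 + 710 = 1998
ΣP(Jan 2019)·Q(Jan 2019) = 14×113 + 2×338 = 1582 + 676 = 2258
Index = 1998 / 2258 × 100 = 88.4854

88.5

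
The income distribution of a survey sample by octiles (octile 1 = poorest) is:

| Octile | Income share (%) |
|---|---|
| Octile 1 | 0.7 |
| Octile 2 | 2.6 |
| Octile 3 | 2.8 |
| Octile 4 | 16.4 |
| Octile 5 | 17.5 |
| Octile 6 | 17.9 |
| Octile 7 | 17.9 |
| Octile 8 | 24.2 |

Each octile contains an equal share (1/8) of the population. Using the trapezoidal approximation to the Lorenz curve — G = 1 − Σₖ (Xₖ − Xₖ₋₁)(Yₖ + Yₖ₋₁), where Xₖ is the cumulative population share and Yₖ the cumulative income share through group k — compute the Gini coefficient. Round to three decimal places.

Cumulative income shares Yₖ: 0.0070, 0.0330, 0.0610, 0.2250, 0.4000, 0.5790, 0.7580, 1.0000
Σ (Xₖ−Xₖ₋₁)(Yₖ+Yₖ₋₁) = (1/8)(0.0070+0.0000) + (1/8)(0.0330+0.0070) + (1/8)(0.0610+0.0330) + (1/8)(0.2250+0.0610) + (1/8)(0.4000+0.2250) + (1/8)(0.5790+0.4000) + (1/8)(0.7580+0.5790) + (1/8)(1.0000+0.7580)
  = 0.0009 + 0.0050 + 0.0118 + 0.0357 + 0.0781 + 0.1224 + 0.1671 + 0.2198 = 0.6407
G = 1 − 0.6407 = 0.3593

0.359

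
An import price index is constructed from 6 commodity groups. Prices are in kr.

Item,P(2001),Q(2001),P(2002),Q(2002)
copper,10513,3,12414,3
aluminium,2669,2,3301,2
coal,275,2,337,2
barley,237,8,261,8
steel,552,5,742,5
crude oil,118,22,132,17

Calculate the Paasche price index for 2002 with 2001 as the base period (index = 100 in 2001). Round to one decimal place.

119.2

Paasche price index uses current-period quantities as weights.
ΣP(2002)·Q(2002) = 12414×3 + 3301×2 + 337×2 + 261×8 + 742×5 + 132×17 = 37242 + 6602 + 674 + 2088 + 3710 + 2244 = 52560
ΣP(2001)·Q(2002) = 10513×3 + 2669×2 + 275×2 + 237×8 + 552×5 + 118×17 = 31539 + 5338 + 550 + 1896 + 2760 + 2006 = 44089
Index = 52560 / 44089 × 100 = 119.2134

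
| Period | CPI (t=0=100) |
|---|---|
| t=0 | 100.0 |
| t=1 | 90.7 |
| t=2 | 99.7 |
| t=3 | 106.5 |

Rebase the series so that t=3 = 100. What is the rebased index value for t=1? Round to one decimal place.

85.2

Rebased(t=1) = 90.7 / 106.5 × 100 = 85.1643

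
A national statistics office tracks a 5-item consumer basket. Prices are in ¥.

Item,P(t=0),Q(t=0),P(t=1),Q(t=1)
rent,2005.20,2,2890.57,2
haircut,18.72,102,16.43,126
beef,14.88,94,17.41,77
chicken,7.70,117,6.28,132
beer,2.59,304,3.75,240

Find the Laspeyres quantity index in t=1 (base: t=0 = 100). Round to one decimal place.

Laspeyres quantity index uses base-period prices as weights.
ΣP(t=0)·Q(t=1) = 2005.20×2 + 18.72×126 + 14.88×77 + 7.70×132 + 2.59×240 = 4010.4 + 2358.72 + 1145.76 + 1016.4 + 621.6 = 9152.88
ΣP(t=0)·Q(t=0) = 2005.20×2 + 18.72×102 + 14.88×94 + 7.70×117 + 2.59×304 = 4010.4 + 1909.44 + 1398.72 + 900.9 + 787.36 = 9006.82
Index = 9152.88 / 9006.82 × 100 = 101.6217

101.6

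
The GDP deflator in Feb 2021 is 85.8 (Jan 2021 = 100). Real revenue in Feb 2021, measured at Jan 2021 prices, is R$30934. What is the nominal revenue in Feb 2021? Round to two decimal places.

Nominal = Real × (Index/100) = 30934 × (85.8/100)
        = 30934 × 0.858 = 26541.3720

26541.37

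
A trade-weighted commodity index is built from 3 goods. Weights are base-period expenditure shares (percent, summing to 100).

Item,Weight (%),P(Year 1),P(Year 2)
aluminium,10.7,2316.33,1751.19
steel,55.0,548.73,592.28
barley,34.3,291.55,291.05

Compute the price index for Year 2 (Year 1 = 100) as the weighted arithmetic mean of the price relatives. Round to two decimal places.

101.70

aluminium: 10.7 × (1751.19/2316.33) = 10.7 × 0.756019 = 8.0894
steel: 55.0 × (592.28/548.73) = 55.0 × 1.079365 = 59.3651
barley: 34.3 × (291.05/291.55) = 34.3 × 0.998285 = 34.2412
Index = Σ wᵢ·(p₁ᵢ/p₀ᵢ) = 8.0894 + 59.3651 + 34.2412 = 101.6957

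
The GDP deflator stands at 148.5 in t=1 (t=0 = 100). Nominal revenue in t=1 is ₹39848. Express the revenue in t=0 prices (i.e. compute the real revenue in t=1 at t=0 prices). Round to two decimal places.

26833.67

Real = Nominal ÷ (Index/100) = 39848 ÷ (148.5/100)
     = 39848 ÷ 1.485 = 26833.6700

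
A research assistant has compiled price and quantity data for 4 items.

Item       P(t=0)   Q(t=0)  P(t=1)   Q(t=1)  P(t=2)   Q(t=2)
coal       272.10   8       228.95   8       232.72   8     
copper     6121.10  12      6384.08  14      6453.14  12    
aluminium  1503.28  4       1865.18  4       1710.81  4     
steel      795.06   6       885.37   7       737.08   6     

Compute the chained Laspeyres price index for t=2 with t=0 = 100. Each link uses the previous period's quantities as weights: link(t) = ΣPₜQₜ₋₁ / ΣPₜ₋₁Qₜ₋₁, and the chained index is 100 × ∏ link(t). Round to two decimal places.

104.89

Link t=0→t=1:
ΣP(t=1)Q(t=0) = 228.95×8 + 6384.08×12 + 1865.18×4 + 885.37×6 = 1831.6 + 76608.96 + 7460.72 + 5312.22 = 91213.5
ΣP(t=0)Q(t=0) = 272.10×8 + 6121.10×12 + 1503.28×4 + 795.06×6 = 2176.8 + 73453.2 + 6013.12 + 4770.36 = 86413.48
link = 91213.5/86413.48 = 1.055547
Link t=1→t=2:
ΣP(t=2)Q(t=1) = 232.72×8 + 6453.14×14 + 1710.81×4 + 737.08×7 = 1861.76 + 90343.96 + 6843.24 + 5159.56 = 104208.52
ΣP(t=1)Q(t=1) = 228.95×8 + 6384.08×14 + 1865.18×4 + 885.37×7 = 1831.6 + 89377.12 + 7460.72 + 6197.59 = 104867.03
link = 104208.52/104867.03 = 0.993721
Chained index = 100 × 1.055547 × 0.993721 = 104.8919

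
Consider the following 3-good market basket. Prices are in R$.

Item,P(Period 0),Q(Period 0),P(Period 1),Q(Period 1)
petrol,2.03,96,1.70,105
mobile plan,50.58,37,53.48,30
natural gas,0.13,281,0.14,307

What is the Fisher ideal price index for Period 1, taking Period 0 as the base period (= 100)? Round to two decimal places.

Laspeyres component (base-period weights):
ΣP(Period 1)Q(Period 0) = 1.70×96 + 53.48×37 + 0.14×281 = 163.2 + 1978.76 + 39.34 = 2181.3
ΣP(Period 0)Q(Period 0) = 2.03×96 + 50.58×37 + 0.13×281 = 194.88 + 1871.46 + 36.53 = 2102.87
L = 2181.3 / 2102.87 × 100 = 103.7297
Paasche component (current-period weights):
ΣP(Period 1)Q(Period 1) = 1.70×105 + 53.48×30 + 0.14×307 = 178.5 + 1604.4 + 42.98 = 1825.88
ΣP(Period 0)Q(Period 1) = 2.03×105 + 50.58×30 + 0.13×307 = 213.15 + 1517.4 + 39.91 = 1770.46
P = 1825.88 / 1770.46 × 100 = 103.1303
Fisher = √(L × P) = √(103.7297 × 103.1303) = 103.4295

103.43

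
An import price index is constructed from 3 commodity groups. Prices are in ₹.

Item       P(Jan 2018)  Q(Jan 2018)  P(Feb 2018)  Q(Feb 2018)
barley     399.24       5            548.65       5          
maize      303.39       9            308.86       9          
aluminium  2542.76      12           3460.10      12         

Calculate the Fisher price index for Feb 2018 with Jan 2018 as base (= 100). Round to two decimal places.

133.50

Laspeyres component (base-period weights):
ΣP(Feb 2018)Q(Jan 2018) = 548.65×5 + 308.86×9 + 3460.10×12 = 2743.25 + 2779.74 + 41521.2 = 47044.19
ΣP(Jan 2018)Q(Jan 2018) = 399.24×5 + 303.39×9 + 2542.76×12 = 1996.2 + 2730.51 + 30513.12 = 35239.83
L = 47044.19 / 35239.83 × 100 = 133.4972
Paasche component (current-period weights):
ΣP(Feb 2018)Q(Feb 2018) = 548.65×5 + 308.86×9 + 3460.10×12 = 2743.25 + 2779.74 + 41521.2 = 47044.19
ΣP(Jan 2018)Q(Feb 2018) = 399.24×5 + 303.39×9 + 2542.76×12 = 1996.2 + 2730.51 + 30513.12 = 35239.83
P = 47044.19 / 35239.83 × 100 = 133.4972
Fisher = √(L × P) = √(133.4972 × 133.4972) = 133.4972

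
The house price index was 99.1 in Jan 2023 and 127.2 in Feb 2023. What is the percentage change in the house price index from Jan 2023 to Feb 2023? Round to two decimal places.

28.36%

Change = (127.2 − 99.1) / 99.1 × 100
       = 28.1 / 99.1 × 100 = 28.3552%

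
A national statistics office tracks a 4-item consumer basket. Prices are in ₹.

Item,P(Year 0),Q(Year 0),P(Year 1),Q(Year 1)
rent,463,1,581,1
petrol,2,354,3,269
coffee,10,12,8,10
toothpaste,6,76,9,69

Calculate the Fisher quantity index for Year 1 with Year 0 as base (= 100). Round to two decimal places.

Laspeyres component (base-period weights):
ΣP(Year 0)Q(Year 1) = 463×1 + 2×269 + 10×10 + 6×69 = 463 + 538 + 100 + 414 = 1515
ΣP(Year 0)Q(Year 0) = 463×1 + 2×354 + 10×12 + 6×76 = 463 + 708 + 120 + 456 = 1747
L = 1515 / 1747 × 100 = 86.7201
Paasche component (current-period weights):
ΣP(Year 1)Q(Year 1) = 581×1 + 3×269 + 8×10 + 9×69 = 581 + 807 + 80 + 621 = 2089
ΣP(Year 1)Q(Year 0) = 581×1 + 3×354 + 8×12 + 9×76 = 581 + 1062 + 96 + 684 = 2423
P = 2089 / 2423 × 100 = 86.2154
Fisher = √(L × P) = √(86.7201 × 86.2154) = 86.4674

86.47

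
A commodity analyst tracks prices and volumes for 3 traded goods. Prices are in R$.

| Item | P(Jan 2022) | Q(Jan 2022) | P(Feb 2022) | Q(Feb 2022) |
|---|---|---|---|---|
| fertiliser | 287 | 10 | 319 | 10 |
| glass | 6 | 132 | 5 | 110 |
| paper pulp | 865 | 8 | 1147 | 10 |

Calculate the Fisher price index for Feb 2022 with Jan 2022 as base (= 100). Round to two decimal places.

Laspeyres component (base-period weights):
ΣP(Feb 2022)Q(Jan 2022) = 319×10 + 5×132 + 1147×8 = 3190 + 660 + 9176 = 13026
ΣP(Jan 2022)Q(Jan 2022) = 287×10 + 6×132 + 865×8 = 2870 + 792 + 6920 = 10582
L = 13026 / 10582 × 100 = 123.0958
Paasche component (current-period weights):
ΣP(Feb 2022)Q(Feb 2022) = 319×10 + 5×110 + 1147×10 = 3190 + 550 + 11470 = 15210
ΣP(Jan 2022)Q(Feb 2022) = 287×10 + 6×110 + 865×10 = 2870 + 660 + 8650 = 12180
P = 15210 / 12180 × 100 = 124.8768
Fisher = √(L × P) = √(123.0958 × 124.8768) = 123.9831

123.98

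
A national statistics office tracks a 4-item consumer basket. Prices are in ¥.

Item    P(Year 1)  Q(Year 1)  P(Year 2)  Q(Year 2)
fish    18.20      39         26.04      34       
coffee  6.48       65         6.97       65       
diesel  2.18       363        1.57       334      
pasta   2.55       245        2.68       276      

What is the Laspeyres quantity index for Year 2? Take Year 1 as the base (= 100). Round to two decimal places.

Laspeyres quantity index uses base-period prices as weights.
ΣP(Year 1)·Q(Year 2) = 18.20×34 + 6.48×65 + 2.18×334 + 2.55×276 = 618.8 + 421.2 + 728.12 + 703.8 = 2471.92
ΣP(Year 1)·Q(Year 1) = 18.20×39 + 6.48×65 + 2.18×363 + 2.55×245 = 709.8 + 421.2 + 791.34 + 624.75 = 2547.09
Index = 2471.92 / 2547.09 × 100 = 97.0488

97.05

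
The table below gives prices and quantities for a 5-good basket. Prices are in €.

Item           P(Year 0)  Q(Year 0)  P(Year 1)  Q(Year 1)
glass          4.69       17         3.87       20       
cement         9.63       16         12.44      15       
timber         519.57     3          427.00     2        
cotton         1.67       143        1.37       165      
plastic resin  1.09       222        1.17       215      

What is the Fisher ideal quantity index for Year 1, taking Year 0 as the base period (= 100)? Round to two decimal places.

Laspeyres component (base-period weights):
ΣP(Year 0)Q(Year 1) = 4.69×20 + 9.63×15 + 519.57×2 + 1.67×165 + 1.09×215 = 93.8 + 144.45 + 1039.14 + 275.55 + 234.35 = 1787.29
ΣP(Year 0)Q(Year 0) = 4.69×17 + 9.63×16 + 519.57×3 + 1.67×143 + 1.09×222 = 79.73 + 154.08 + 1558.71 + 238.81 + 241.98 = 2273.31
L = 1787.29 / 2273.31 × 100 = 78.6206
Paasche component (current-period weights):
ΣP(Year 1)Q(Year 1) = 3.87×20 + 12.44×15 + 427.00×2 + 1.37×165 + 1.17×215 = 77.4 + 186.6 + 854 + 226.05 + 251.55 = 1595.6
ΣP(Year 1)Q(Year 0) = 3.87×17 + 12.44×16 + 427.00×3 + 1.37×143 + 1.17×222 = 65.79 + 199.04 + 1281 + 195.91 + 259.74 = 2001.48
P = 1595.6 / 2001.48 × 100 = 79.7210
Fisher = √(L × P) = √(78.6206 × 79.7210) = 79.1689

79.17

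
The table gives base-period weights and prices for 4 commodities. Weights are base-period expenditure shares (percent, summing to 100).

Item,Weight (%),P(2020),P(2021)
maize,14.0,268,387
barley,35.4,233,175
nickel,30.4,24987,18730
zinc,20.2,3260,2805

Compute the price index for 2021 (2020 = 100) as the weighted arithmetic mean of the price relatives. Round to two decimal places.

maize: 14.0 × (387/268) = 14.0 × 1.444030 = 20.2164
barley: 35.4 × (175/233) = 35.4 × 0.751073 = 26.5880
nickel: 30.4 × (18730/24987) = 30.4 × 0.749590 = 22.7875
zinc: 20.2 × (2805/3260) = 20.2 × 0.860429 = 17.3807
Index = Σ wᵢ·(p₁ᵢ/p₀ᵢ) = 20.2164 + 26.5880 + 22.7875 + 17.3807 = 86.9726

86.97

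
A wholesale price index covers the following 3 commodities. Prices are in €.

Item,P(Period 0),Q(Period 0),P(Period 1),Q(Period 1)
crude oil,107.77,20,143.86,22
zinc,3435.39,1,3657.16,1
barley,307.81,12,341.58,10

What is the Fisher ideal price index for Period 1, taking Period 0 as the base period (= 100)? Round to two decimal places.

Laspeyres component (base-period weights):
ΣP(Period 1)Q(Period 0) = 143.86×20 + 3657.16×1 + 341.58×12 = 2877.2 + 3657.16 + 4098.96 = 10633.32
ΣP(Period 0)Q(Period 0) = 107.77×20 + 3435.39×1 + 307.81×12 = 2155.4 + 3435.39 + 3693.72 = 9284.51
L = 10633.32 / 9284.51 × 100 = 114.5275
Paasche component (current-period weights):
ΣP(Period 1)Q(Period 1) = 143.86×22 + 3657.16×1 + 341.58×10 = 3164.92 + 3657.16 + 3415.8 = 10237.88
ΣP(Period 0)Q(Period 1) = 107.77×22 + 3435.39×1 + 307.81×10 = 2370.94 + 3435.39 + 3078.1 = 8884.43
P = 10237.88 / 8884.43 × 100 = 115.2340
Fisher = √(L × P) = √(114.5275 × 115.2340) = 114.8802

114.88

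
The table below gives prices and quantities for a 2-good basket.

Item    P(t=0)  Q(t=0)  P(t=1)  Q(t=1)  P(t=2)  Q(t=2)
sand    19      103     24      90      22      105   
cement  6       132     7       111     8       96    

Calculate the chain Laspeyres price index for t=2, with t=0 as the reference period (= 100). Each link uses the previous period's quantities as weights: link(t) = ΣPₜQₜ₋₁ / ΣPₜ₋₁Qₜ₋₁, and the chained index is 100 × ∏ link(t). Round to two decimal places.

120.63

Link t=0→t=1:
ΣP(t=1)Q(t=0) = 24×103 + 7×132 = 2472 + 924 = 3396
ΣP(t=0)Q(t=0) = 19×103 + 6×132 = 1957 + 792 = 2749
link = 3396/2749 = 1.235358
Link t=1→t=2:
ΣP(t=2)Q(t=1) = 22×90 + 8×111 = 1980 + 888 = 2868
ΣP(t=1)Q(t=1) = 24×90 + 7×111 = 2160 + 777 = 2937
link = 2868/2937 = 0.976507
Chained index = 100 × 1.235358 × 0.976507 = 120.6336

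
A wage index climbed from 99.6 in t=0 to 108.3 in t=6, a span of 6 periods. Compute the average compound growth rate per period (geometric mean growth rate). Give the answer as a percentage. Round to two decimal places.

1.41%

Growth factor = (108.3/99.6)^(1/6) = (1.087349)^(1/6) = 1.014055
Growth rate = 1.014055 − 1 = 0.014055 = 1.4055%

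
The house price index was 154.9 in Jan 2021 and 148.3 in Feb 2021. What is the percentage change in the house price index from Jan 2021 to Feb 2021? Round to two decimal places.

-4.26%

Change = (148.3 − 154.9) / 154.9 × 100
       = -6.6 / 154.9 × 100 = -4.2608%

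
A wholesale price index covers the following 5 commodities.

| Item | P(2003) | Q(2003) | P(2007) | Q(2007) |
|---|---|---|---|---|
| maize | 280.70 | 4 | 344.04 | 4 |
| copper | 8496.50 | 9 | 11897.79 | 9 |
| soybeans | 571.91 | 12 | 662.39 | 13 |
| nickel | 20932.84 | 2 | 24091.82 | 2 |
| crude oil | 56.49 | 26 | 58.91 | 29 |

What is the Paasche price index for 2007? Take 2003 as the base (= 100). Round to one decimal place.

Paasche price index uses current-period quantities as weights.
ΣP(2007)·Q(2007) = 344.04×4 + 11897.79×9 + 662.39×13 + 24091.82×2 + 58.91×29 = 1376.16 + 107080.11 + 8611.07 + 48183.64 + 1708.39 = 166959.37
ΣP(2003)·Q(2007) = 280.70×4 + 8496.50×9 + 571.91×13 + 20932.84×2 + 56.49×29 = 1122.8 + 76468.5 + 7434.83 + 41865.68 + 1638.21 = 128530.02
Index = 166959.37 / 128530.02 × 100 = 129.8991

129.9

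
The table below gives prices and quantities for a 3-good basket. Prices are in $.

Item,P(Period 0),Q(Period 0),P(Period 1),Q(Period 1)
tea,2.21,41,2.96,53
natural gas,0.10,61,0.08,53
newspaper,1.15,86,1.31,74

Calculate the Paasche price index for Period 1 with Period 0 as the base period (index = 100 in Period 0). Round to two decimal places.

Paasche price index uses current-period quantities as weights.
ΣP(Period 1)·Q(Period 1) = 2.96×53 + 0.08×53 + 1.31×74 = 156.88 + 4.24 + 96.94 = 258.06
ΣP(Period 0)·Q(Period 1) = 2.21×53 + 0.10×53 + 1.15×74 = 117.13 + 5.3 + 85.1 = 207.53
Index = 258.06 / 207.53 × 100 = 124.3483

124.35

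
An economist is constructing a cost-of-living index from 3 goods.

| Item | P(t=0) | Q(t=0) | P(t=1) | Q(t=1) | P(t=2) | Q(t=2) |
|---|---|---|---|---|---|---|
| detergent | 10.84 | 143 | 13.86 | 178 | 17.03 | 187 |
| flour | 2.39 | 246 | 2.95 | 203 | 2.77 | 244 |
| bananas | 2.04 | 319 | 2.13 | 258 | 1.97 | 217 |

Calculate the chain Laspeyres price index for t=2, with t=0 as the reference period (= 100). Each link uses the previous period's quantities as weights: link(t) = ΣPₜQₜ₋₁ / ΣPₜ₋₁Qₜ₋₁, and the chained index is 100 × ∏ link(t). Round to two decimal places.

Link t=0→t=1:
ΣP(t=1)Q(t=0) = 13.86×143 + 2.95×246 + 2.13×319 = 1981.98 + 725.7 + 679.47 = 3387.15
ΣP(t=0)Q(t=0) = 10.84×143 + 2.39×246 + 2.04×319 = 1550.12 + 587.94 + 650.76 = 2788.82
link = 3387.15/2788.82 = 1.214546
Link t=1→t=2:
ΣP(t=2)Q(t=1) = 17.03×178 + 2.77×203 + 1.97×258 = 3031.34 + 562.31 + 508.26 = 4101.91
ΣP(t=1)Q(t=1) = 13.86×178 + 2.95×203 + 2.13×258 = 2467.08 + 598.85 + 549.54 = 3615.47
link = 4101.91/3615.47 = 1.134544
Chained index = 100 × 1.214546 × 1.134544 = 137.7956

137.80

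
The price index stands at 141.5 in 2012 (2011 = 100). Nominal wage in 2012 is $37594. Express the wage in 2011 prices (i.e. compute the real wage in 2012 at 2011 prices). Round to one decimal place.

Real = Nominal ÷ (Index/100) = 37594 ÷ (141.5/100)
     = 37594 ÷ 1.415 = 26568.1979

26568.2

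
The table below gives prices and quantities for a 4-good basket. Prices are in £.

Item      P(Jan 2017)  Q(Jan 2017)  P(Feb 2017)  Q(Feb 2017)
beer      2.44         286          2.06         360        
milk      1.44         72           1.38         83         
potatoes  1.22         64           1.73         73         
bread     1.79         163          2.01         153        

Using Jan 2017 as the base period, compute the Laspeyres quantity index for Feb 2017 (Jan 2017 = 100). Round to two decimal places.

116.18

Laspeyres quantity index uses base-period prices as weights.
ΣP(Jan 2017)·Q(Feb 2017) = 2.44×360 + 1.44×83 + 1.22×73 + 1.79×153 = 878.4 + 119.52 + 89.06 + 273.87 = 1360.85
ΣP(Jan 2017)·Q(Jan 2017) = 2.44×286 + 1.44×72 + 1.22×64 + 1.79×163 = 697.84 + 103.68 + 78.08 + 291.77 = 1171.37
Index = 1360.85 / 1171.37 × 100 = 116.1759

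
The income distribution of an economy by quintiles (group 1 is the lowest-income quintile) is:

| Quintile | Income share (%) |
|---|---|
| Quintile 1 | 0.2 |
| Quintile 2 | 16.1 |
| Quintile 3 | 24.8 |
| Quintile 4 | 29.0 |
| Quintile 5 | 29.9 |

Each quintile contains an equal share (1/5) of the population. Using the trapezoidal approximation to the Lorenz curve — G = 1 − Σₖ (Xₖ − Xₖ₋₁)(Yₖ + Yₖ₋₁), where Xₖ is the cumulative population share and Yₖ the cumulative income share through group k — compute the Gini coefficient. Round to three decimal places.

0.289

Cumulative income shares Yₖ: 0.0020, 0.1630, 0.4110, 0.7010, 1.0000
Σ (Xₖ−Xₖ₋₁)(Yₖ+Yₖ₋₁) = (1/5)(0.0020+0.0000) + (1/5)(0.1630+0.0020) + (1/5)(0.4110+0.1630) + (1/5)(0.7010+0.4110) + (1/5)(1.0000+0.7010)
  = 0.0004 + 0.0330 + 0.1148 + 0.2224 + 0.3402 = 0.7108
G = 1 − 0.7108 = 0.2892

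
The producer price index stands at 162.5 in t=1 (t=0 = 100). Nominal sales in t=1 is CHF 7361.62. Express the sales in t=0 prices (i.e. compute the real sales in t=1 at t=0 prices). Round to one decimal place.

4530.2

Real = Nominal ÷ (Index/100) = 7361.62 ÷ (162.5/100)
     = 7361.62 ÷ 1.625 = 4530.2277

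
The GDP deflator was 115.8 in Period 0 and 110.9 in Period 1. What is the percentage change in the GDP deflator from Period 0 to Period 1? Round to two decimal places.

-4.23%

Change = (110.9 − 115.8) / 115.8 × 100
       = -4.9 / 115.8 × 100 = -4.2314%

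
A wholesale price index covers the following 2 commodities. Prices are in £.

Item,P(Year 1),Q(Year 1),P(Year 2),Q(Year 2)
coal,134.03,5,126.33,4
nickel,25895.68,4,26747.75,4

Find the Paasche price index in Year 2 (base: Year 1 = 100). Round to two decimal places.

103.24

Paasche price index uses current-period quantities as weights.
ΣP(Year 2)·Q(Year 2) = 126.33×4 + 26747.75×4 = 505.32 + 106991 = 107496.32
ΣP(Year 1)·Q(Year 2) = 134.03×4 + 25895.68×4 = 536.12 + 103582.72 = 104118.84
Index = 107496.32 / 104118.84 × 100 = 103.2439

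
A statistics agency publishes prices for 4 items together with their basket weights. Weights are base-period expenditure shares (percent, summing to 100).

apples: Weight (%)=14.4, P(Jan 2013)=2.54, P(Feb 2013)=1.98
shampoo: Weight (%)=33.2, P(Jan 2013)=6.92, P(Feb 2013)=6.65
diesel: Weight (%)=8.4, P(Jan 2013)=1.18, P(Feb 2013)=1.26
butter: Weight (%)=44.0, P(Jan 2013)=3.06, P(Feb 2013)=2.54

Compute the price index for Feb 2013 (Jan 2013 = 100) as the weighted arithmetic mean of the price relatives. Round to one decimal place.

apples: 14.4 × (1.98/2.54) = 14.4 × 0.779528 = 11.2252
shampoo: 33.2 × (6.65/6.92) = 33.2 × 0.960983 = 31.9046
diesel: 8.4 × (1.26/1.18) = 8.4 × 1.067797 = 8.9695
butter: 44.0 × (2.54/3.06) = 44.0 × 0.830065 = 36.5229
Index = Σ wᵢ·(p₁ᵢ/p₀ᵢ) = 11.2252 + 31.9046 + 8.9695 + 36.5229 = 88.6222

88.6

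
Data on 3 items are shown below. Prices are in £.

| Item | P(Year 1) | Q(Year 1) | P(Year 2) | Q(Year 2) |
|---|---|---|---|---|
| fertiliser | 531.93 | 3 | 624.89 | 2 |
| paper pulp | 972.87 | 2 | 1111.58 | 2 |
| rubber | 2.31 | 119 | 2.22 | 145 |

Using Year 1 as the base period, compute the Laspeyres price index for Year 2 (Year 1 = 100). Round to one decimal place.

114.3

Laspeyres price index uses base-period quantities as weights.
ΣP(Year 2)·Q(Year 1) = 624.89×3 + 1111.58×2 + 2.22×119 = 1874.67 + 2223.16 + 264.18 = 4362.01
ΣP(Year 1)·Q(Year 1) = 531.93×3 + 972.87×2 + 2.31×119 = 1595.79 + 1945.74 + 274.89 = 3816.42
Index = 4362.01 / 3816.42 × 100 = 114.2959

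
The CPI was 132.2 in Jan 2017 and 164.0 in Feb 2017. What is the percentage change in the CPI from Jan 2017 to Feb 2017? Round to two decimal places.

24.05%

Change = (164.0 − 132.2) / 132.2 × 100
       = 31.8 / 132.2 × 100 = 24.0545%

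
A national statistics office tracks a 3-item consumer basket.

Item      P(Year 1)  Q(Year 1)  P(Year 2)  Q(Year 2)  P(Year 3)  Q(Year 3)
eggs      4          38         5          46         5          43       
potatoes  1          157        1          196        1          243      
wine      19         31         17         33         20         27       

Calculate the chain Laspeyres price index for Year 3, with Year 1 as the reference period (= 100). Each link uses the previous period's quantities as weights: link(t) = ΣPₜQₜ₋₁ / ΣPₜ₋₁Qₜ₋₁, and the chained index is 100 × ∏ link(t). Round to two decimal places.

107.09

Link Year 1→Year 2:
ΣP(Year 2)Q(Year 1) = 5×38 + 1×157 + 17×31 = 190 + 157 + 527 = 874
ΣP(Year 1)Q(Year 1) = 4×38 + 1×157 + 19×31 = 152 + 157 + 589 = 898
link = 874/898 = 0.973274
Link Year 2→Year 3:
ΣP(Year 3)Q(Year 2) = 5×46 + 1×196 + 20×33 = 230 + 196 + 660 = 1086
ΣP(Year 2)Q(Year 2) = 5×46 + 1×196 + 17×33 = 230 + 196 + 561 = 987
link = 1086/987 = 1.100304
Chained index = 100 × 0.973274 × 1.100304 = 107.0897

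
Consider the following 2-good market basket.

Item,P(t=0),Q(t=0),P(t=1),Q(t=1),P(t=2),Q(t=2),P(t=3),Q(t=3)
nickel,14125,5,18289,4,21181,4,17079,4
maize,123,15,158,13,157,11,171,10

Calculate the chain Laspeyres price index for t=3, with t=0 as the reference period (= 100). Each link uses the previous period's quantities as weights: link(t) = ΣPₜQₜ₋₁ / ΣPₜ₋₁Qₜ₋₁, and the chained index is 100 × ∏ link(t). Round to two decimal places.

Link t=0→t=1:
ΣP(t=1)Q(t=0) = 18289×5 + 158×15 = 91445 + 2370 = 93815
ΣP(t=0)Q(t=0) = 14125×5 + 123×15 = 70625 + 1845 = 72470
link = 93815/72470 = 1.294536
Link t=1→t=2:
ΣP(t=2)Q(t=1) = 21181×4 + 157×13 = 84724 + 2041 = 86765
ΣP(t=1)Q(t=1) = 18289×4 + 158×13 = 73156 + 2054 = 75210
link = 86765/75210 = 1.153636
Link t=2→t=3:
ΣP(t=3)Q(t=2) = 17079×4 + 171×11 = 68316 + 1881 = 70197
ΣP(t=2)Q(t=2) = 21181×4 + 157×11 = 84724 + 1727 = 86451
link = 70197/86451 = 0.811986
Chained index = 100 × 1.294536 × 1.153636 × 0.811986 = 121.2639

121.26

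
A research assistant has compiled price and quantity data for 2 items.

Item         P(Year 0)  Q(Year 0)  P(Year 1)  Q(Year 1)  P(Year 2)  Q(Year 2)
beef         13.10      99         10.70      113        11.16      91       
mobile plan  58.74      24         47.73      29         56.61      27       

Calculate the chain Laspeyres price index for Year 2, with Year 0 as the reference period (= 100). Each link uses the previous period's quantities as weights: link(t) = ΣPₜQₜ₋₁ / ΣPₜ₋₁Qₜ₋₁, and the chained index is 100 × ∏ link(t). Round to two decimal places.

Link Year 0→Year 1:
ΣP(Year 1)Q(Year 0) = 10.70×99 + 47.73×24 = 1059.3 + 1145.52 = 2204.82
ΣP(Year 0)Q(Year 0) = 13.10×99 + 58.74×24 = 1296.9 + 1409.76 = 2706.66
link = 2204.82/2706.66 = 0.814591
Link Year 1→Year 2:
ΣP(Year 2)Q(Year 1) = 11.16×113 + 56.61×29 = 1261.08 + 1641.69 = 2902.77
ΣP(Year 1)Q(Year 1) = 10.70×113 + 47.73×29 = 1209.1 + 1384.17 = 2593.27
link = 2902.77/2593.27 = 1.119347
Chained index = 100 × 0.814591 × 1.119347 = 91.1810

91.18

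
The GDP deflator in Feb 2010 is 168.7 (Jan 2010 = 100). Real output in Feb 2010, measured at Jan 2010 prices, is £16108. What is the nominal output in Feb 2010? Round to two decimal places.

27174.20

Nominal = Real × (Index/100) = 16108 × (168.7/100)
        = 16108 × 1.687 = 27174.1960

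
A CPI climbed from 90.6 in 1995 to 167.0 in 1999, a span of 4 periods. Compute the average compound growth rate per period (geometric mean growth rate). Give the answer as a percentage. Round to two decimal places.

Growth factor = (167.0/90.6)^(1/4) = (1.843267)^(1/4) = 1.165191
Growth rate = 1.165191 − 1 = 0.165191 = 16.5191%

16.52%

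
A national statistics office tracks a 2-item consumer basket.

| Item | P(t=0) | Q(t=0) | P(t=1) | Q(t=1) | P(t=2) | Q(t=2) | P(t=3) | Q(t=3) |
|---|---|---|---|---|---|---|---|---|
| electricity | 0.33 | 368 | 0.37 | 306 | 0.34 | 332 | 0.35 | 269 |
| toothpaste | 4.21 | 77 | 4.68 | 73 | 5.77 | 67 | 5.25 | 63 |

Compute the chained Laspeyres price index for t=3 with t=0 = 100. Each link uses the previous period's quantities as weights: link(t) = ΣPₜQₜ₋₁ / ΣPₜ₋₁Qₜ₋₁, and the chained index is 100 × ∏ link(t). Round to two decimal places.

Link t=0→t=1:
ΣP(t=1)Q(t=0) = 0.37×368 + 4.68×77 = 136.16 + 360.36 = 496.52
ΣP(t=0)Q(t=0) = 0.33×368 + 4.21×77 = 121.44 + 324.17 = 445.61
link = 496.52/445.61 = 1.114248
Link t=1→t=2:
ΣP(t=2)Q(t=1) = 0.34×306 + 5.77×73 = 104.04 + 421.21 = 525.25
ΣP(t=1)Q(t=1) = 0.37×306 + 4.68×73 = 113.22 + 341.64 = 454.86
link = 525.25/454.86 = 1.154751
Link t=2→t=3:
ΣP(t=3)Q(t=2) = 0.35×332 + 5.25×67 = 116.2 + 351.75 = 467.95
ΣP(t=2)Q(t=2) = 0.34×332 + 5.77×67 = 112.88 + 386.59 = 499.47
link = 467.95/499.47 = 0.936893
Chained index = 100 × 1.114248 × 1.154751 × 0.936893 = 120.5480

120.55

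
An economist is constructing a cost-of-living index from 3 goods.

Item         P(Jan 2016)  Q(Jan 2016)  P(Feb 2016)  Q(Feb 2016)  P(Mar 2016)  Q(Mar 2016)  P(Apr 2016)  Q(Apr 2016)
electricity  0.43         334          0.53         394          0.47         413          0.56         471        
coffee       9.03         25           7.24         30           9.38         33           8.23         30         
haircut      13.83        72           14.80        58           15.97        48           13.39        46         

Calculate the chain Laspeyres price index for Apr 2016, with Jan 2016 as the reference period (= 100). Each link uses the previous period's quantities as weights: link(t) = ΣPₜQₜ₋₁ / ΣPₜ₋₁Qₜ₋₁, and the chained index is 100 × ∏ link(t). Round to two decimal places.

101.99

Link Jan 2016→Feb 2016:
ΣP(Feb 2016)Q(Jan 2016) = 0.53×334 + 7.24×25 + 14.80×72 = 177.02 + 181 + 1065.6 = 1423.62
ΣP(Jan 2016)Q(Jan 2016) = 0.43×334 + 9.03×25 + 13.83×72 = 143.62 + 225.75 + 995.76 = 1365.13
link = 1423.62/1365.13 = 1.042846
Link Feb 2016→Mar 2016:
ΣP(Mar 2016)Q(Feb 2016) = 0.47×394 + 9.38×30 + 15.97×58 = 185.18 + 281.4 + 926.26 = 1392.84
ΣP(Feb 2016)Q(Feb 2016) = 0.53×394 + 7.24×30 + 14.80×58 = 208.82 + 217.2 + 858.4 = 1284.42
link = 1392.84/1284.42 = 1.084412
Link Mar 2016→Apr 2016:
ΣP(Apr 2016)Q(Mar 2016) = 0.56×413 + 8.23×33 + 13.39×48 = 231.28 + 271.59 + 642.72 = 1145.59
ΣP(Mar 2016)Q(Mar 2016) = 0.47×413 + 9.38×33 + 15.97×48 = 194.11 + 309.54 + 766.56 = 1270.21
link = 1145.59/1270.21 = 0.901890
Chained index = 100 × 1.042846 × 1.084412 × 0.901890 = 101.9924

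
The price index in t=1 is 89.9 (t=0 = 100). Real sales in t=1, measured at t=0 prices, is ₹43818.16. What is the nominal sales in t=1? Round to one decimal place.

Nominal = Real × (Index/100) = 43818.16 × (89.9/100)
        = 43818.16 × 0.899 = 39392.5258

39392.5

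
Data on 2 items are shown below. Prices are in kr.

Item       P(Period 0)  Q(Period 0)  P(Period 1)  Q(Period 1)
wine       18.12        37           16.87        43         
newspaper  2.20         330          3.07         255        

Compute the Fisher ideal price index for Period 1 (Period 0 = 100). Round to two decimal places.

Laspeyres component (base-period weights):
ΣP(Period 1)Q(Period 0) = 16.87×37 + 3.07×330 = 624.19 + 1013.1 = 1637.29
ΣP(Period 0)Q(Period 0) = 18.12×37 + 2.20×330 = 670.44 + 726 = 1396.44
L = 1637.29 / 1396.44 × 100 = 117.2474
Paasche component (current-period weights):
ΣP(Period 1)Q(Period 1) = 16.87×43 + 3.07×255 = 725.41 + 782.85 = 1508.26
ΣP(Period 0)Q(Period 1) = 18.12×43 + 2.20×255 = 779.16 + 561 = 1340.16
P = 1508.26 / 1340.16 × 100 = 112.5433
Fisher = √(L × P) = √(117.2474 × 112.5433) = 114.8713

114.87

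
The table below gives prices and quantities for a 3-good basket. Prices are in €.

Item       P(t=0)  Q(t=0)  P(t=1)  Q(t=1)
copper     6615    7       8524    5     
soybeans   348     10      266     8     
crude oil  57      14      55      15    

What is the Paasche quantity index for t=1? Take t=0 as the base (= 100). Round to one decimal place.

72.2

Paasche quantity index uses current-period prices as weights.
ΣP(t=1)·Q(t=1) = 8524×5 + 266×8 + 55×15 = 42620 + 2128 + 825 = 45573
ΣP(t=1)·Q(t=0) = 8524×7 + 266×10 + 55×14 = 59668 + 2660 + 770 = 63098
Index = 45573 / 63098 × 100 = 72.2257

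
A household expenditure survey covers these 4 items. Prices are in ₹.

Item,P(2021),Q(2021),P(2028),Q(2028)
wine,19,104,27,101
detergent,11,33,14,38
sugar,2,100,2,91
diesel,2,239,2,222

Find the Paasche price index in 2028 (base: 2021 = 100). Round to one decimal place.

Paasche price index uses current-period quantities as weights.
ΣP(2028)·Q(2028) = 27×101 + 14×38 + 2×91 + 2×222 = 2727 + 532 + 182 + 444 = 3885
ΣP(2021)·Q(2028) = 19×101 + 11×38 + 2×91 + 2×222 = 1919 + 418 + 182 + 444 = 2963
Index = 3885 / 2963 × 100 = 131.1171

131.1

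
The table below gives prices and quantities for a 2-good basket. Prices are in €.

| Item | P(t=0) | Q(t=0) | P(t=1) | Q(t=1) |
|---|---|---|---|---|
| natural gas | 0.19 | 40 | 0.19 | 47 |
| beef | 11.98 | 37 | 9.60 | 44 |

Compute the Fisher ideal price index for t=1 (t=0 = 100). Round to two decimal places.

Laspeyres component (base-period weights):
ΣP(t=1)Q(t=0) = 0.19×40 + 9.60×37 = 7.6 + 355.2 = 362.8
ΣP(t=0)Q(t=0) = 0.19×40 + 11.98×37 = 7.6 + 443.26 = 450.86
L = 362.8 / 450.86 × 100 = 80.4684
Paasche component (current-period weights):
ΣP(t=1)Q(t=1) = 0.19×47 + 9.60×44 = 8.93 + 422.4 = 431.33
ΣP(t=0)Q(t=1) = 0.19×47 + 11.98×44 = 8.93 + 527.12 = 536.05
P = 431.33 / 536.05 × 100 = 80.4645
Fisher = √(L × P) = √(80.4684 × 80.4645) = 80.4665

80.47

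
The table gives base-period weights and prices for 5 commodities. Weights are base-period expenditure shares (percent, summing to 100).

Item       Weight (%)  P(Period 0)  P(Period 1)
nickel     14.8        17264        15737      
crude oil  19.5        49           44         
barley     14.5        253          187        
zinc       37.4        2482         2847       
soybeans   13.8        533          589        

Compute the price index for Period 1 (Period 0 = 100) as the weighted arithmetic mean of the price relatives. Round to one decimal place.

nickel: 14.8 × (15737/17264) = 14.8 × 0.911550 = 13.4909
crude oil: 19.5 × (44/49) = 19.5 × 0.897959 = 17.5102
barley: 14.5 × (187/253) = 14.5 × 0.739130 = 10.7174
zinc: 37.4 × (2847/2482) = 37.4 × 1.147059 = 42.9000
soybeans: 13.8 × (589/533) = 13.8 × 1.105066 = 15.2499
Index = Σ wᵢ·(p₁ᵢ/p₀ᵢ) = 13.4909 + 17.5102 + 10.7174 + 42.9000 + 15.2499 = 99.8684

99.9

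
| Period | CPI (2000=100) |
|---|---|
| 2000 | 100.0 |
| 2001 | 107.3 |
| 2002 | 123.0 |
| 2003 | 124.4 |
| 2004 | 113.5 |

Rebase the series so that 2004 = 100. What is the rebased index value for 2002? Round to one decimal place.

108.4

Rebased(2002) = 123.0 / 113.5 × 100 = 108.3700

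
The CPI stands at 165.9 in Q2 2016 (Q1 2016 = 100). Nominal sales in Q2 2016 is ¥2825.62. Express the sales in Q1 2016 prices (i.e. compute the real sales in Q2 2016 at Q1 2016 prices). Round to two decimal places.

1703.21

Real = Nominal ÷ (Index/100) = 2825.62 ÷ (165.9/100)
     = 2825.62 ÷ 1.659 = 1703.2068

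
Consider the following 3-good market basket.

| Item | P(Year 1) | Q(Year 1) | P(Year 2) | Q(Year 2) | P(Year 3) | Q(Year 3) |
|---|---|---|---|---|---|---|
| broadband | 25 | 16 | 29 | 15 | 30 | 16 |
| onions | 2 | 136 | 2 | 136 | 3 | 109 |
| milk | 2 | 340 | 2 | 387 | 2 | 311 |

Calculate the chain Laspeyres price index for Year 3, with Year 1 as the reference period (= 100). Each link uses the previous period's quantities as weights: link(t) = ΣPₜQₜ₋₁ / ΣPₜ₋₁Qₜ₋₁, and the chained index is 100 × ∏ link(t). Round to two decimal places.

Link Year 1→Year 2:
ΣP(Year 2)Q(Year 1) = 29×16 + 2×136 + 2×340 = 464 + 272 + 680 = 1416
ΣP(Year 1)Q(Year 1) = 25×16 + 2×136 + 2×340 = 400 + 272 + 680 = 1352
link = 1416/1352 = 1.047337
Link Year 2→Year 3:
ΣP(Year 3)Q(Year 2) = 30×15 + 3×136 + 2×387 = 450 + 408 + 774 = 1632
ΣP(Year 2)Q(Year 2) = 29×15 + 2×136 + 2×387 = 435 + 272 + 774 = 1481
link = 1632/1481 = 1.101958
Chained index = 100 × 1.047337 × 1.101958 = 115.4122

115.41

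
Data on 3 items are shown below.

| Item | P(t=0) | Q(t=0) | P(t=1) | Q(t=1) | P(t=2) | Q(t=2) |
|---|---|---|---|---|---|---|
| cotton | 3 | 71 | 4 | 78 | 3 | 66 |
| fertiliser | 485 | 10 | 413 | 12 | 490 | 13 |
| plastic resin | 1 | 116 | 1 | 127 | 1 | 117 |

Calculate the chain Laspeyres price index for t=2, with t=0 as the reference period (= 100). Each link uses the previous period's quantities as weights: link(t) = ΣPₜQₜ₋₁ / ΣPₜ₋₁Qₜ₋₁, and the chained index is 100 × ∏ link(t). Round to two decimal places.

Link t=0→t=1:
ΣP(t=1)Q(t=0) = 4×71 + 413×10 + 1×116 = 284 + 4130 + 116 = 4530
ΣP(t=0)Q(t=0) = 3×71 + 485×10 + 1×116 = 213 + 4850 + 116 = 5179
link = 4530/5179 = 0.874686
Link t=1→t=2:
ΣP(t=2)Q(t=1) = 3×78 + 490×12 + 1×127 = 234 + 5880 + 127 = 6241
ΣP(t=1)Q(t=1) = 4×78 + 413×12 + 1×127 = 312 + 4956 + 127 = 5395
link = 6241/5395 = 1.156812
Chained index = 100 × 0.874686 × 1.156812 = 101.1847

101.18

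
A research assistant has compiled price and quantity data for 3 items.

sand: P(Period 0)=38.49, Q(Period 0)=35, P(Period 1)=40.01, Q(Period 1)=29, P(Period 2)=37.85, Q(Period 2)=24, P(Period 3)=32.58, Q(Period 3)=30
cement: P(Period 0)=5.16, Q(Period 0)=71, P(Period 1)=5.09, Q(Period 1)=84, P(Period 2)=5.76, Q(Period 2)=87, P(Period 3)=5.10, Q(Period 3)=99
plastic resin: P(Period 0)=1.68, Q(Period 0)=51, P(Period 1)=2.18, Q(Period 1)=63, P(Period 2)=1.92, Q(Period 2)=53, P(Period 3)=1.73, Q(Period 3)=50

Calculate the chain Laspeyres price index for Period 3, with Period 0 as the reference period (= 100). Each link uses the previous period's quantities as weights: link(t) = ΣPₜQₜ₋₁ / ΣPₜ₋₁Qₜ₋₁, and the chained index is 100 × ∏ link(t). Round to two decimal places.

Link Period 0→Period 1:
ΣP(Period 1)Q(Period 0) = 40.01×35 + 5.09×71 + 2.18×51 = 1400.35 + 361.39 + 111.18 = 1872.92
ΣP(Period 0)Q(Period 0) = 38.49×35 + 5.16×71 + 1.68×51 = 1347.15 + 366.36 + 85.68 = 1799.19
link = 1872.92/1799.19 = 1.040980
Link Period 1→Period 2:
ΣP(Period 2)Q(Period 1) = 37.85×29 + 5.76×84 + 1.92×63 = 1097.65 + 483.84 + 120.96 = 1702.45
ΣP(Period 1)Q(Period 1) = 40.01×29 + 5.09×84 + 2.18×63 = 1160.29 + 427.56 + 137.34 = 1725.19
link = 1702.45/1725.19 = 0.986819
Link Period 2→Period 3:
ΣP(Period 3)Q(Period 2) = 32.58×24 + 5.10×87 + 1.73×53 = 781.92 + 443.7 + 91.69 = 1317.31
ΣP(Period 2)Q(Period 2) = 37.85×24 + 5.76×87 + 1.92×53 = 908.4 + 501.12 + 101.76 = 1511.28
link = 1317.31/1511.28 = 0.871652
Chained index = 100 × 1.040980 × 0.986819 × 0.871652 = 89.5412

89.54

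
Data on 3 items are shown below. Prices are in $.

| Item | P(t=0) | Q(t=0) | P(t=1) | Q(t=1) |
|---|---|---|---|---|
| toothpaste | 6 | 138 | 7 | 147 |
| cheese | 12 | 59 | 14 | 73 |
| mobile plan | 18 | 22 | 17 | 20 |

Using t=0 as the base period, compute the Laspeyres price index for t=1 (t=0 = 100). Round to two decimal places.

Laspeyres price index uses base-period quantities as weights.
ΣP(t=1)·Q(t=0) = 7×138 + 14×59 + 17×22 = 966 + 826 + 374 = 2166
ΣP(t=0)·Q(t=0) = 6×138 + 12×59 + 18×22 = 828 + 708 + 396 = 1932
Index = 2166 / 1932 × 100 = 112.1118

112.11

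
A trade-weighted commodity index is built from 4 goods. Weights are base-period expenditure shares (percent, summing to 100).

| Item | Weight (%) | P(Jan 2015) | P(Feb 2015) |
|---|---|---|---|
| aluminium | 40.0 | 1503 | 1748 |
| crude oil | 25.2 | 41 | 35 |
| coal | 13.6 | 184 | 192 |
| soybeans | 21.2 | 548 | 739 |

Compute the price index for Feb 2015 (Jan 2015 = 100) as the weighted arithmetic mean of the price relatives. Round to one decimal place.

110.8

aluminium: 40.0 × (1748/1503) = 40.0 × 1.163007 = 46.5203
crude oil: 25.2 × (35/41) = 25.2 × 0.853659 = 21.5122
coal: 13.6 × (192/184) = 13.6 × 1.043478 = 14.1913
soybeans: 21.2 × (739/548) = 21.2 × 1.348540 = 28.5891
Index = Σ wᵢ·(p₁ᵢ/p₀ᵢ) = 46.5203 + 21.5122 + 14.1913 + 28.5891 = 110.8128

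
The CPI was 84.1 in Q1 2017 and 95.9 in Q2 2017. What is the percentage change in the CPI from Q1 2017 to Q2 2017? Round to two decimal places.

14.03%

Change = (95.9 − 84.1) / 84.1 × 100
       = 11.8 / 84.1 × 100 = 14.0309%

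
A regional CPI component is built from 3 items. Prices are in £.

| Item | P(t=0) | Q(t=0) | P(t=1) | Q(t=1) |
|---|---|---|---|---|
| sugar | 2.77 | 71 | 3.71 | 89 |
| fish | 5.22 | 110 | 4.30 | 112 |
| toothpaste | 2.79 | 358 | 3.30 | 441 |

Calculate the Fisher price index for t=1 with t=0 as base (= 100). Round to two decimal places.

109.17

Laspeyres component (base-period weights):
ΣP(t=1)Q(t=0) = 3.71×71 + 4.30×110 + 3.30×358 = 263.41 + 473 + 1181.4 = 1917.81
ΣP(t=0)Q(t=0) = 2.77×71 + 5.22×110 + 2.79×358 = 196.67 + 574.2 + 998.82 = 1769.69
L = 1917.81 / 1769.69 × 100 = 108.3698
Paasche component (current-period weights):
ΣP(t=1)Q(t=1) = 3.71×89 + 4.30×112 + 3.30×441 = 330.19 + 481.6 + 1455.3 = 2267.09
ΣP(t=0)Q(t=1) = 2.77×89 + 5.22×112 + 2.79×441 = 246.53 + 584.64 + 1230.39 = 2061.56
P = 2267.09 / 2061.56 × 100 = 109.9696
Fisher = √(L × P) = √(108.3698 × 109.9696) = 109.1668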